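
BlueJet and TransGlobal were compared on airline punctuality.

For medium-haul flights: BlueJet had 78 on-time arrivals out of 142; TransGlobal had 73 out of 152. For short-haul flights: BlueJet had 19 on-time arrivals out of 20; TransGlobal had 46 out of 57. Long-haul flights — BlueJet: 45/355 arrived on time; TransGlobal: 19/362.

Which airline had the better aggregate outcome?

Medium-haul: BlueJet 78/142 = 54.9%, TransGlobal 73/152 = 48.0% → BlueJet
Short-haul: BlueJet 19/20 = 95.0%, TransGlobal 46/57 = 80.7% → BlueJet
Long-haul: BlueJet 45/355 = 12.7%, TransGlobal 19/362 = 5.2% → BlueJet
Overall: BlueJet 142/517 = 27.5%, TransGlobal 138/571 = 24.2% → BlueJet

BlueJet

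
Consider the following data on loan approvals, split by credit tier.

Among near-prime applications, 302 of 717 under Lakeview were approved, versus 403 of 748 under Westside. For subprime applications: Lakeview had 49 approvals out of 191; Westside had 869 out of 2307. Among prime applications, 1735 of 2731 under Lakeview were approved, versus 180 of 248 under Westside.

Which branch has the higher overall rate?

Lakeview

Near-prime: Lakeview 302/717 = 42.1%, Westside 403/748 = 53.9% → Westside
Subprime: Lakeview 49/191 = 25.7%, Westside 869/2307 = 37.7% → Westside
Prime: Lakeview 1735/2731 = 63.5%, Westside 180/248 = 72.6% → Westside
Overall: Lakeview 2086/3639 = 57.3%, Westside 1452/3303 = 44.0% → Lakeview
(Westside wins every credit group but Lakeview wins overall — Westside's applications skew toward the low-rate subprime group.)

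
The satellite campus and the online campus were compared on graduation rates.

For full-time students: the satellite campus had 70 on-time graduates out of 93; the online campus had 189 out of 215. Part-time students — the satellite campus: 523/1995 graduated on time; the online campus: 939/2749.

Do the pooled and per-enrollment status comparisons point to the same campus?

Yes

Full-time: the satellite campus 70/93 = 75.3%, the online campus 189/215 = 87.9% → the online campus
Part-time: the satellite campus 523/1995 = 26.2%, the online campus 939/2749 = 34.2% → the online campus
Overall: the satellite campus 593/2088 = 28.4%, the online campus 1128/2964 = 38.1% → the online campus
The online campus wins overall and in every enrollment group — no reversal.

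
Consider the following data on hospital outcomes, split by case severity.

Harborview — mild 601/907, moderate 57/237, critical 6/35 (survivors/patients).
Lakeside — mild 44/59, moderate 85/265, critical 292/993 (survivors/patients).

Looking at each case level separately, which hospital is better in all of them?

Mild: Harborview 601/907 = 66.3%, Lakeside 44/59 = 74.6% → Lakeside
Moderate: Harborview 57/237 = 24.1%, Lakeside 85/265 = 32.1% → Lakeside
Critical: Harborview 6/35 = 17.1%, Lakeside 292/993 = 29.4% → Lakeside
Lakeside has the higher rate in all 3 groups.

Lakeside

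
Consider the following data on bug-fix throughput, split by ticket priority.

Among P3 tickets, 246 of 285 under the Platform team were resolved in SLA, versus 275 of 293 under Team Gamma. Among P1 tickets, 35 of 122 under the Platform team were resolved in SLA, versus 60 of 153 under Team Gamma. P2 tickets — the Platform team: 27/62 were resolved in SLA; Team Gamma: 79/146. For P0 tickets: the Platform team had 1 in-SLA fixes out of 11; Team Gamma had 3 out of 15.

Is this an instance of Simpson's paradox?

No

P3: the Platform team 246/285 = 86.3%, Team Gamma 275/293 = 93.9% → Team Gamma
P1: the Platform team 35/122 = 28.7%, Team Gamma 60/153 = 39.2% → Team Gamma
P2: the Platform team 27/62 = 43.5%, Team Gamma 79/146 = 54.1% → Team Gamma
P0: the Platform team 1/11 = 9.1%, Team Gamma 3/15 = 20.0% → Team Gamma
Overall: the Platform team 309/480 = 64.4%, Team Gamma 417/607 = 68.7% → Team Gamma
Team Gamma wins overall and in every ticket group — no reversal.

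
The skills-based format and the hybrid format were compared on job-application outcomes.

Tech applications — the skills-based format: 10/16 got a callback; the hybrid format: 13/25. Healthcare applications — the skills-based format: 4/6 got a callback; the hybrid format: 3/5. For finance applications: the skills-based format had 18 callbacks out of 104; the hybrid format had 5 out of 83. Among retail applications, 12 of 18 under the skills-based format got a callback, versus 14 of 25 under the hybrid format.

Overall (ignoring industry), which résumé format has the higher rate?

Tech: the skills-based format 10/16 = 62.5%, the hybrid format 13/25 = 52.0% → the skills-based format
Healthcare: the skills-based format 4/6 = 66.7%, the hybrid format 3/5 = 60.0% → the skills-based format
Finance: the skills-based format 18/104 = 17.3%, the hybrid format 5/83 = 6.0% → the skills-based format
Retail: the skills-based format 12/18 = 66.7%, the hybrid format 14/25 = 56.0% → the skills-based format
Overall: the skills-based format 44/144 = 30.6%, the hybrid format 35/138 = 25.4% → the skills-based format

the skills-based format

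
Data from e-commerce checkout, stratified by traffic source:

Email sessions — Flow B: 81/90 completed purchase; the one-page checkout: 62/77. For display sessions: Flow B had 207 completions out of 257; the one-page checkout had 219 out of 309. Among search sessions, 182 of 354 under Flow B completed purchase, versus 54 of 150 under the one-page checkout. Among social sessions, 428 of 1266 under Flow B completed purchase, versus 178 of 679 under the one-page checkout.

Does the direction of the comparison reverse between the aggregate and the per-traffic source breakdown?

No

Email: Flow B 81/90 = 90.0%, the one-page checkout 62/77 = 80.5% → Flow B
Display: Flow B 207/257 = 80.5%, the one-page checkout 219/309 = 70.9% → Flow B
Search: Flow B 182/354 = 51.4%, the one-page checkout 54/150 = 36.0% → Flow B
Social: Flow B 428/1266 = 33.8%, the one-page checkout 178/679 = 26.2% → Flow B
Overall: Flow B 898/1967 = 45.7%, the one-page checkout 513/1215 = 42.2% → Flow B
Flow B wins overall and in every traffic group — no reversal.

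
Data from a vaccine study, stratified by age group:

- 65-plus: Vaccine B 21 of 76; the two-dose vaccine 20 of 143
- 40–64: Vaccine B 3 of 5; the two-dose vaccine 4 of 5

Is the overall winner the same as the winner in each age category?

65-plus: Vaccine B 21/76 = 27.6%, the two-dose vaccine 20/143 = 14.0% → Vaccine B
40–64: Vaccine B 3/5 = 60.0%, the two-dose vaccine 4/5 = 80.0% → the two-dose vaccine
Overall: Vaccine B 24/81 = 29.6%, the two-dose vaccine 24/148 = 16.2% → Vaccine B
Neither sweeps: Vaccine B wins 1 of 2 groups, the two-dose vaccine wins 1. Vaccine B wins overall but not every group — no Simpson reversal.

No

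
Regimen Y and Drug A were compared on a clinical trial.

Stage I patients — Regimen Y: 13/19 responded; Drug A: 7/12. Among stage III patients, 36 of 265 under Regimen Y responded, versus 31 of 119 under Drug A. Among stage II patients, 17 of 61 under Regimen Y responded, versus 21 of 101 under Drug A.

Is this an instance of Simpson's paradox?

No

Stage I: Regimen Y 13/19 = 68.4%, Drug A 7/12 = 58.3% → Regimen Y
Stage III: Regimen Y 36/265 = 13.6%, Drug A 31/119 = 26.1% → Drug A
Stage II: Regimen Y 17/61 = 27.9%, Drug A 21/101 = 20.8% → Regimen Y
Overall: Regimen Y 66/345 = 19.1%, Drug A 59/232 = 25.4% → Drug A
Neither sweeps: Regimen Y wins 2 of 3 groups, Drug A wins 1. Drug A wins overall but not every group — no Simpson reversal.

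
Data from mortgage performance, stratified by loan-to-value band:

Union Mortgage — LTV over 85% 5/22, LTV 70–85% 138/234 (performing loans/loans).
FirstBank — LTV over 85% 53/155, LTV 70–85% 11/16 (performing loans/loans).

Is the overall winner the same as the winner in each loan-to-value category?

LTV over 85%: Union Mortgage 5/22 = 22.7%, FirstBank 53/155 = 34.2% → FirstBank
LTV 70–85%: Union Mortgage 138/234 = 59.0%, FirstBank 11/16 = 68.8% → FirstBank
Overall: Union Mortgage 143/256 = 55.9%, FirstBank 64/171 = 37.4% → Union Mortgage
FirstBank wins each loan-to-value group but Union Mortgage wins overall — the comparison reverses. FirstBank's loans skew toward LTV over 85%, which has a lower base rate.

No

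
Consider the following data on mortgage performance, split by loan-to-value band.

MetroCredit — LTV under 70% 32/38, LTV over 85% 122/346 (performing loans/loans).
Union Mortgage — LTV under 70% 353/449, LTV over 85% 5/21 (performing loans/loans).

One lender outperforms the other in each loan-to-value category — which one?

LTV under 70%: MetroCredit 32/38 = 84.2%, Union Mortgage 353/449 = 78.6% → MetroCredit
LTV over 85%: MetroCredit 122/346 = 35.3%, Union Mortgage 5/21 = 23.8% → MetroCredit
MetroCredit has the higher rate in both groups.

MetroCredit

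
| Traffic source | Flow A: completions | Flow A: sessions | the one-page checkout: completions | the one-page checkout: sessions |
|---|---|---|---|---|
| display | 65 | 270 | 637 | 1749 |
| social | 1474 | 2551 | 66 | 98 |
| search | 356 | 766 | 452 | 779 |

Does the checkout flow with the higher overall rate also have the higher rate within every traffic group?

Display: Flow A 65/270 = 24.1%, the one-page checkout 637/1749 = 36.4% → the one-page checkout
Social: Flow A 1474/2551 = 57.8%, the one-page checkout 66/98 = 67.3% → the one-page checkout
Search: Flow A 356/766 = 46.5%, the one-page checkout 452/779 = 58.0% → the one-page checkout
Overall: Flow A 1895/3587 = 52.8%, the one-page checkout 1155/2626 = 44.0% → Flow A
The one-page checkout wins each traffic group but Flow A wins overall — the comparison reverses. The one-page checkout's sessions skew toward display, which has a lower base rate.

No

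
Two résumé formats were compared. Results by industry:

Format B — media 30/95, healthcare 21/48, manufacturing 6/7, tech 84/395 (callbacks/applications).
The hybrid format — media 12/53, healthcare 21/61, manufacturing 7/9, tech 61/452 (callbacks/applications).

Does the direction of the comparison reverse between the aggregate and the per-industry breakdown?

Media: Format B 30/95 = 31.6%, the hybrid format 12/53 = 22.6% → Format B
Healthcare: Format B 21/48 = 43.8%, the hybrid format 21/61 = 34.4% → Format B
Manufacturing: Format B 6/7 = 85.7%, the hybrid format 7/9 = 77.8% → Format B
Tech: Format B 84/395 = 21.3%, the hybrid format 61/452 = 13.5% → Format B
Overall: Format B 141/545 = 25.9%, the hybrid format 101/575 = 17.6% → Format B
Format B wins overall and in every industry group — no reversal.

No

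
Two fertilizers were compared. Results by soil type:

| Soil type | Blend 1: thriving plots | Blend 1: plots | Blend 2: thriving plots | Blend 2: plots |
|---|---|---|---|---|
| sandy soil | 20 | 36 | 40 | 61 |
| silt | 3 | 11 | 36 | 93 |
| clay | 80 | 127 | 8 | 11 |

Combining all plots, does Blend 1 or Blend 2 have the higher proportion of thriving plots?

Blend 1

Sandy soil: Blend 1 20/36 = 55.6%, Blend 2 40/61 = 65.6% → Blend 2
Silt: Blend 1 3/11 = 27.3%, Blend 2 36/93 = 38.7% → Blend 2
Clay: Blend 1 80/127 = 63.0%, Blend 2 8/11 = 72.7% → Blend 2
Overall: Blend 1 103/174 = 59.2%, Blend 2 84/165 = 50.9% → Blend 1
(Blend 2 wins every soil group but Blend 1 wins overall — Blend 2's plots skew toward the low-rate silt group.)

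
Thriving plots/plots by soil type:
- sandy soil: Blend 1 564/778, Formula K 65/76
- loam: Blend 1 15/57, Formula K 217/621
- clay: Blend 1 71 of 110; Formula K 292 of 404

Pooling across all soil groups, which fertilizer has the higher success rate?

Sandy soil: Blend 1 564/778 = 72.5%, Formula K 65/76 = 85.5% → Formula K
Loam: Blend 1 15/57 = 26.3%, Formula K 217/621 = 34.9% → Formula K
Clay: Blend 1 71/110 = 64.5%, Formula K 292/404 = 72.3% → Formula K
Overall: Blend 1 650/945 = 68.8%, Formula K 574/1101 = 52.1% → Blend 1
(Formula K wins every soil group but Blend 1 wins overall — Formula K's plots skew toward the low-rate loam group.)

Blend 1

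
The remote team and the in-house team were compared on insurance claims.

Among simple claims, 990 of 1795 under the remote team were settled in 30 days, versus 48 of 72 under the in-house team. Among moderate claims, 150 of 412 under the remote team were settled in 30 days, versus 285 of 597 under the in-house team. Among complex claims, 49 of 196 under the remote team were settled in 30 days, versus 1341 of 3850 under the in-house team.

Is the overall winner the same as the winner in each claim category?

No

Simple: the remote team 990/1795 = 55.2%, the in-house team 48/72 = 66.7% → the in-house team
Moderate: the remote team 150/412 = 36.4%, the in-house team 285/597 = 47.7% → the in-house team
Complex: the remote team 49/196 = 25.0%, the in-house team 1341/3850 = 34.8% → the in-house team
Overall: the remote team 1189/2403 = 49.5%, the in-house team 1674/4519 = 37.0% → the remote team
The in-house team wins each claim group but the remote team wins overall — the comparison reverses. The in-house team's claims skew toward complex, which has a lower base rate.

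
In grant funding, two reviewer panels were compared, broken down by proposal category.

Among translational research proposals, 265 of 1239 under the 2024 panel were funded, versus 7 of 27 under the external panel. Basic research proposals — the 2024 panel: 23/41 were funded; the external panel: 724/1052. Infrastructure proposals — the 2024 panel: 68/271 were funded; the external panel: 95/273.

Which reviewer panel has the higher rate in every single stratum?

the external panel

Translational research: the 2024 panel 265/1239 = 21.4%, the external panel 7/27 = 25.9% → the external panel
Basic research: the 2024 panel 23/41 = 56.1%, the external panel 724/1052 = 68.8% → the external panel
Infrastructure: the 2024 panel 68/271 = 25.1%, the external panel 95/273 = 34.8% → the external panel
The external panel has the higher rate in all 3 groups.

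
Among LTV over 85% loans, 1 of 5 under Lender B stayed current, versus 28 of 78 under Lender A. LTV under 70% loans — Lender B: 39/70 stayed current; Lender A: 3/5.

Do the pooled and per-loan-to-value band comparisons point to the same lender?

No

LTV over 85%: Lender B 1/5 = 20.0%, Lender A 28/78 = 35.9% → Lender A
LTV under 70%: Lender B 39/70 = 55.7%, Lender A 3/5 = 60.0% → Lender A
Overall: Lender B 40/75 = 53.3%, Lender A 31/83 = 37.3% → Lender B
Lender A wins each loan-to-value group but Lender B wins overall — the comparison reverses. Lender A's loans skew toward LTV over 85%, which has a lower base rate.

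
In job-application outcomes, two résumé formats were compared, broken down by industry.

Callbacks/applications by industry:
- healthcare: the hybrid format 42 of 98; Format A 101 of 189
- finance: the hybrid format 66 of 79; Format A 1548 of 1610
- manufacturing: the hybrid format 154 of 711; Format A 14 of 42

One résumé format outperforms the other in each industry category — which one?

Healthcare: the hybrid format 42/98 = 42.9%, Format A 101/189 = 53.4% → Format A
Finance: the hybrid format 66/79 = 83.5%, Format A 1548/1610 = 96.1% → Format A
Manufacturing: the hybrid format 154/711 = 21.7%, Format A 14/42 = 33.3% → Format A
Format A has the higher rate in all 3 groups.

Format A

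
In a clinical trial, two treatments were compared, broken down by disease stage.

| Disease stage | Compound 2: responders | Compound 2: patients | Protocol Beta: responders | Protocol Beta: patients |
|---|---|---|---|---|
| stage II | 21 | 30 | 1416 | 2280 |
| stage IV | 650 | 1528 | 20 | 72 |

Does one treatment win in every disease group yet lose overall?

Yes

Stage II: Compound 2 21/30 = 70.0%, Protocol Beta 1416/2280 = 62.1% → Compound 2
Stage IV: Compound 2 650/1528 = 42.5%, Protocol Beta 20/72 = 27.8% → Compound 2
Overall: Compound 2 671/1558 = 43.1%, Protocol Beta 1436/2352 = 61.1% → Protocol Beta
Compound 2 wins each disease group but Protocol Beta wins overall — the comparison reverses. Compound 2's patients skew toward stage IV, which has a lower base rate.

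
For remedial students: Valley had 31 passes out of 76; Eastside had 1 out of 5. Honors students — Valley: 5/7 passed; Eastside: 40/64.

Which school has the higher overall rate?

Remedial: Valley 31/76 = 40.8%, Eastside 1/5 = 20.0% → Valley
Honors: Valley 5/7 = 71.4%, Eastside 40/64 = 62.5% → Valley
Overall: Valley 36/83 = 43.4%, Eastside 41/69 = 59.4% → Eastside
(Valley wins every student group but Eastside wins overall — Valley's students skew toward the low-rate remedial group.)

Eastside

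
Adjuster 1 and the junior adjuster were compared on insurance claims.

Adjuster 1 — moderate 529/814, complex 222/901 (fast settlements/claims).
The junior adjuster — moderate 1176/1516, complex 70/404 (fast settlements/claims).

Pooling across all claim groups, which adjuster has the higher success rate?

Moderate: Adjuster 1 529/814 = 65.0%, the junior adjuster 1176/1516 = 77.6% → the junior adjuster
Complex: Adjuster 1 222/901 = 24.6%, the junior adjuster 70/404 = 17.3% → Adjuster 1
Overall: Adjuster 1 751/1715 = 43.8%, the junior adjuster 1246/1920 = 64.9% → the junior adjuster
(Neither sweeps every claim group, but the junior adjuster has the higher pooled rate.)

the junior adjuster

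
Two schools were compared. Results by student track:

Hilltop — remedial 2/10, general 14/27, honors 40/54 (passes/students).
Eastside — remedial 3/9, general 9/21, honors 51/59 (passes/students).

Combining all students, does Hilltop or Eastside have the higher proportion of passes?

Remedial: Hilltop 2/10 = 20.0%, Eastside 3/9 = 33.3% → Eastside
General: Hilltop 14/27 = 51.9%, Eastside 9/21 = 42.9% → Hilltop
Honors: Hilltop 40/54 = 74.1%, Eastside 51/59 = 86.4% → Eastside
Overall: Hilltop 56/91 = 61.5%, Eastside 63/89 = 70.8% → Eastside
(Neither sweeps every student group, but Eastside has the higher pooled rate.)

Eastside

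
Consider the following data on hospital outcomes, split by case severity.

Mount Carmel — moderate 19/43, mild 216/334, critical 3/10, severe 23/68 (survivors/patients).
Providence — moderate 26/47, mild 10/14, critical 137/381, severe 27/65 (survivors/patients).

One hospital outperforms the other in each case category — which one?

Moderate: Mount Carmel 19/43 = 44.2%, Providence 26/47 = 55.3% → Providence
Mild: Mount Carmel 216/334 = 64.7%, Providence 10/14 = 71.4% → Providence
Critical: Mount Carmel 3/10 = 30.0%, Providence 137/381 = 36.0% → Providence
Severe: Mount Carmel 23/68 = 33.8%, Providence 27/65 = 41.5% → Providence
Providence has the higher rate in all 4 groups.

Providence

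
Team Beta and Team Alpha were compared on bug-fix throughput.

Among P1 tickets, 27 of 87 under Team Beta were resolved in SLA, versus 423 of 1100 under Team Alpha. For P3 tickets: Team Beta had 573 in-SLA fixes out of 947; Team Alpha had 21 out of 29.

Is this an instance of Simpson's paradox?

P1: Team Beta 27/87 = 31.0%, Team Alpha 423/1100 = 38.5% → Team Alpha
P3: Team Beta 573/947 = 60.5%, Team Alpha 21/29 = 72.4% → Team Alpha
Overall: Team Beta 600/1034 = 58.0%, Team Alpha 444/1129 = 39.3% → Team Beta
Team Alpha wins each ticket group but Team Beta wins overall — the comparison reverses. Team Alpha's tickets skew toward P1, which has a lower base rate.

Yes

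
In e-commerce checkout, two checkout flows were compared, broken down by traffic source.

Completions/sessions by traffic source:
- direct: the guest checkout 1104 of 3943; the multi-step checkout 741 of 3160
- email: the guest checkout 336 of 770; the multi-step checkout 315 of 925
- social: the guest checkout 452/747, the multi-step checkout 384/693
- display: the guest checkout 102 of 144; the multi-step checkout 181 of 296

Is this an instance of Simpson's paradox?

Direct: the guest checkout 1104/3943 = 28.0%, the multi-step checkout 741/3160 = 23.4% → the guest checkout
Email: the guest checkout 336/770 = 43.6%, the multi-step checkout 315/925 = 34.1% → the guest checkout
Social: the guest checkout 452/747 = 60.5%, the multi-step checkout 384/693 = 55.4% → the guest checkout
Display: the guest checkout 102/144 = 70.8%, the multi-step checkout 181/296 = 61.1% → the guest checkout
Overall: the guest checkout 1994/5604 = 35.6%, the multi-step checkout 1621/5074 = 31.9% → the guest checkout
The guest checkout wins overall and in every traffic group — no reversal.

No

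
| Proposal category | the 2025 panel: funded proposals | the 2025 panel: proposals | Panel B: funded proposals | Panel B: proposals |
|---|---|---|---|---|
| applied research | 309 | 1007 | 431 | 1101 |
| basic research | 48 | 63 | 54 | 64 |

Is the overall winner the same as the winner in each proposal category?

Applied research: the 2025 panel 309/1007 = 30.7%, Panel B 431/1101 = 39.1% → Panel B
Basic research: the 2025 panel 48/63 = 76.2%, Panel B 54/64 = 84.4% → Panel B
Overall: the 2025 panel 357/1070 = 33.4%, Panel B 485/1165 = 41.6% → Panel B
Panel B wins overall and in every proposal group — no reversal.

Yes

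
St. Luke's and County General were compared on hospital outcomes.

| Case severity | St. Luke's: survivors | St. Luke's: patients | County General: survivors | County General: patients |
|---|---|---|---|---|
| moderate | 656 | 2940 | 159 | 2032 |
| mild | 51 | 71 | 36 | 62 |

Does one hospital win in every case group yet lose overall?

No

Moderate: St. Luke's 656/2940 = 22.3%, County General 159/2032 = 7.8% → St. Luke's
Mild: St. Luke's 51/71 = 71.8%, County General 36/62 = 58.1% → St. Luke's
Overall: St. Luke's 707/3011 = 23.5%, County General 195/2094 = 9.3% → St. Luke's
St. Luke's wins overall and in every case group — no reversal.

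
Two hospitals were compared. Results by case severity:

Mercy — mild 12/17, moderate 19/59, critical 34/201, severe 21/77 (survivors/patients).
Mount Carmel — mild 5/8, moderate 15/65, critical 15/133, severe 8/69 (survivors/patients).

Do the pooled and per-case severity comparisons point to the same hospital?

Mild: Mercy 12/17 = 70.6%, Mount Carmel 5/8 = 62.5% → Mercy
Moderate: Mercy 19/59 = 32.2%, Mount Carmel 15/65 = 23.1% → Mercy
Critical: Mercy 34/201 = 16.9%, Mount Carmel 15/133 = 11.3% → Mercy
Severe: Mercy 21/77 = 27.3%, Mount Carmel 8/69 = 11.6% → Mercy
Overall: Mercy 86/354 = 24.3%, Mount Carmel 43/275 = 15.6% → Mercy
Mercy wins overall and in every case group — no reversal.

Yes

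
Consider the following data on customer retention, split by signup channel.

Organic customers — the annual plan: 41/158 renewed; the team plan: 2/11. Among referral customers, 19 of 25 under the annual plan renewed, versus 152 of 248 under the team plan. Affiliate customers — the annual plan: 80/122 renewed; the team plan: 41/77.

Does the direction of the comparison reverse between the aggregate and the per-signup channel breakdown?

Organic: the annual plan 41/158 = 25.9%, the team plan 2/11 = 18.2% → the annual plan
Referral: the annual plan 19/25 = 76.0%, the team plan 152/248 = 61.3% → the annual plan
Affiliate: the annual plan 80/122 = 65.6%, the team plan 41/77 = 53.2% → the annual plan
Overall: the annual plan 140/305 = 45.9%, the team plan 195/336 = 58.0% → the team plan
The annual plan wins each signup group but the team plan wins overall — the comparison reverses. The annual plan's customers skew toward organic, which has a lower base rate.

Yes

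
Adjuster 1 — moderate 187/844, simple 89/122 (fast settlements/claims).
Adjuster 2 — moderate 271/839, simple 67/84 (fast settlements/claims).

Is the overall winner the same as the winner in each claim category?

Yes

Moderate: Adjuster 1 187/844 = 22.2%, Adjuster 2 271/839 = 32.3% → Adjuster 2
Simple: Adjuster 1 89/122 = 73.0%, Adjuster 2 67/84 = 79.8% → Adjuster 2
Overall: Adjuster 1 276/966 = 28.6%, Adjuster 2 338/923 = 36.6% → Adjuster 2
Adjuster 2 wins overall and in every claim group — no reversal.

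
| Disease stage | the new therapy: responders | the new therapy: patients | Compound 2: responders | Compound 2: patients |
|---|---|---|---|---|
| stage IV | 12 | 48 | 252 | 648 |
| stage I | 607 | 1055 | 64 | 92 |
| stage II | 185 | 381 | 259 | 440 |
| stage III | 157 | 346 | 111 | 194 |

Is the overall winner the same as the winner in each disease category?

No

Stage IV: the new therapy 12/48 = 25.0%, Compound 2 252/648 = 38.9% → Compound 2
Stage I: the new therapy 607/1055 = 57.5%, Compound 2 64/92 = 69.6% → Compound 2
Stage II: the new therapy 185/381 = 48.6%, Compound 2 259/440 = 58.9% → Compound 2
Stage III: the new therapy 157/346 = 45.4%, Compound 2 111/194 = 57.2% → Compound 2
Overall: the new therapy 961/1830 = 52.5%, Compound 2 686/1374 = 49.9% → the new therapy
Compound 2 wins each disease group but the new therapy wins overall — the comparison reverses. Compound 2's patients skew toward stage IV, which has a lower base rate.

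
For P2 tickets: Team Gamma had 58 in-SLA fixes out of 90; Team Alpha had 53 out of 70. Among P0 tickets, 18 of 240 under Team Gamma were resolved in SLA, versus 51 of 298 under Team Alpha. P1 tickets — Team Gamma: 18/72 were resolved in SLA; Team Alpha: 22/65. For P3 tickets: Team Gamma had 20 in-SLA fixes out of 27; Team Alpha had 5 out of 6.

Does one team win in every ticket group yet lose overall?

No

P2: Team Gamma 58/90 = 64.4%, Team Alpha 53/70 = 75.7% → Team Alpha
P0: Team Gamma 18/240 = 7.5%, Team Alpha 51/298 = 17.1% → Team Alpha
P1: Team Gamma 18/72 = 25.0%, Team Alpha 22/65 = 33.8% → Team Alpha
P3: Team Gamma 20/27 = 74.1%, Team Alpha 5/6 = 83.3% → Team Alpha
Overall: Team Gamma 114/429 = 26.6%, Team Alpha 131/439 = 29.8% → Team Alpha
Team Alpha wins overall and in every ticket group — no reversal.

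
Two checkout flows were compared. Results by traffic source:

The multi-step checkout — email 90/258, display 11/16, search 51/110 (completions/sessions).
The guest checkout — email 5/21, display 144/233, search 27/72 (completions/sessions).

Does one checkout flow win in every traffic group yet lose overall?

Email: the multi-step checkout 90/258 = 34.9%, the guest checkout 5/21 = 23.8% → the multi-step checkout
Display: the multi-step checkout 11/16 = 68.8%, the guest checkout 144/233 = 61.8% → the multi-step checkout
Search: the multi-step checkout 51/110 = 46.4%, the guest checkout 27/72 = 37.5% → the multi-step checkout
Overall: the multi-step checkout 152/384 = 39.6%, the guest checkout 176/326 = 54.0% → the guest checkout
The multi-step checkout wins each traffic group but the guest checkout wins overall — the comparison reverses. The multi-step checkout's sessions skew toward email, which has a lower base rate.

Yes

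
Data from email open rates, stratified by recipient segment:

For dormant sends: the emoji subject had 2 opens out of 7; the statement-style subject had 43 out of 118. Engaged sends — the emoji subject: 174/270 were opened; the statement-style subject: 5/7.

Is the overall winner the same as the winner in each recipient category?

No

Dormant: the emoji subject 2/7 = 28.6%, the statement-style subject 43/118 = 36.4% → the statement-style subject
Engaged: the emoji subject 174/270 = 64.4%, the statement-style subject 5/7 = 71.4% → the statement-style subject
Overall: the emoji subject 176/277 = 63.5%, the statement-style subject 48/125 = 38.4% → the emoji subject
The statement-style subject wins each recipient group but the emoji subject wins overall — the comparison reverses. The statement-style subject's sends skew toward dormant, which has a lower base rate.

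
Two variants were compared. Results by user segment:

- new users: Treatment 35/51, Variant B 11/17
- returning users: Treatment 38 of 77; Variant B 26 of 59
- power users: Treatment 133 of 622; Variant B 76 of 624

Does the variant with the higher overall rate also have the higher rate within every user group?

New users: Treatment 35/51 = 68.6%, Variant B 11/17 = 64.7% → Treatment
Returning users: Treatment 38/77 = 49.4%, Variant B 26/59 = 44.1% → Treatment
Power users: Treatment 133/622 = 21.4%, Variant B 76/624 = 12.2% → Treatment
Overall: Treatment 206/750 = 27.5%, Variant B 113/700 = 16.1% → Treatment
Treatment wins overall and in every user group — no reversal.

Yes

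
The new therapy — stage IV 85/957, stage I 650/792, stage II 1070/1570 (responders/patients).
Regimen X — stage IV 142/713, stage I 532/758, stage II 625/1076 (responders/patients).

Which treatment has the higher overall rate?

Stage IV: the new therapy 85/957 = 8.9%, Regimen X 142/713 = 19.9% → Regimen X
Stage I: the new therapy 650/792 = 82.1%, Regimen X 532/758 = 70.2% → the new therapy
Stage II: the new therapy 1070/1570 = 68.2%, Regimen X 625/1076 = 58.1% → the new therapy
Overall: the new therapy 1805/3319 = 54.4%, Regimen X 1299/2547 = 51.0% → the new therapy
(Neither sweeps every disease group, but the new therapy has the higher pooled rate.)

the new therapy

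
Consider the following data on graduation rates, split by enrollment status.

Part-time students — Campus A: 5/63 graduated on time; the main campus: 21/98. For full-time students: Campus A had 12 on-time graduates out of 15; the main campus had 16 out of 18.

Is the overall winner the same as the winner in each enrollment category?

Part-time: Campus A 5/63 = 7.9%, the main campus 21/98 = 21.4% → the main campus
Full-time: Campus A 12/15 = 80.0%, the main campus 16/18 = 88.9% → the main campus
Overall: Campus A 17/78 = 21.8%, the main campus 37/116 = 31.9% → the main campus
The main campus wins overall and in every enrollment group — no reversal.

Yes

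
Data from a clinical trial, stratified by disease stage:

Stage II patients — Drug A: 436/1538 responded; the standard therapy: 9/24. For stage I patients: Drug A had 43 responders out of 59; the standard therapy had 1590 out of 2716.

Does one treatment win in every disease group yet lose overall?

Stage II: Drug A 436/1538 = 28.3%, the standard therapy 9/24 = 37.5% → the standard therapy
Stage I: Drug A 43/59 = 72.9%, the standard therapy 1590/2716 = 58.5% → Drug A
Overall: Drug A 479/1597 = 30.0%, the standard therapy 1599/2740 = 58.4% → the standard therapy
Neither sweeps: Drug A wins 1 of 2 groups, the standard therapy wins 1. The standard therapy wins overall but not every group — no Simpson reversal.

No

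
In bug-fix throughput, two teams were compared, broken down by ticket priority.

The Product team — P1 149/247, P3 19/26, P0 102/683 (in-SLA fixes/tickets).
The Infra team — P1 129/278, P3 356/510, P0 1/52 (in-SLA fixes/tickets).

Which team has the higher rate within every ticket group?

P1: the Product team 149/247 = 60.3%, the Infra team 129/278 = 46.4% → the Product team
P3: the Product team 19/26 = 73.1%, the Infra team 356/510 = 69.8% → the Product team
P0: the Product team 102/683 = 14.9%, the Infra team 1/52 = 1.9% → the Product team
The Product team has the higher rate in all 3 groups.

the Product team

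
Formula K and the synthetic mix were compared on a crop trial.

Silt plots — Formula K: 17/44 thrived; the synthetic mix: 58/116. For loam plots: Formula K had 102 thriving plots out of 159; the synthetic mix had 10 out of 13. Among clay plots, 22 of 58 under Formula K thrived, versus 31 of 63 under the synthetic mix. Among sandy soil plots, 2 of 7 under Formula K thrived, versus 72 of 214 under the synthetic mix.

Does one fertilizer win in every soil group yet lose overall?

Yes

Silt: Formula K 17/44 = 38.6%, the synthetic mix 58/116 = 50.0% → the synthetic mix
Loam: Formula K 102/159 = 64.2%, the synthetic mix 10/13 = 76.9% → the synthetic mix
Clay: Formula K 22/58 = 37.9%, the synthetic mix 31/63 = 49.2% → the synthetic mix
Sandy soil: Formula K 2/7 = 28.6%, the synthetic mix 72/214 = 33.6% → the synthetic mix
Overall: Formula K 143/268 = 53.4%, the synthetic mix 171/406 = 42.1% → Formula K
The synthetic mix wins each soil group but Formula K wins overall — the comparison reverses. The synthetic mix's plots skew toward sandy soil, which has a lower base rate.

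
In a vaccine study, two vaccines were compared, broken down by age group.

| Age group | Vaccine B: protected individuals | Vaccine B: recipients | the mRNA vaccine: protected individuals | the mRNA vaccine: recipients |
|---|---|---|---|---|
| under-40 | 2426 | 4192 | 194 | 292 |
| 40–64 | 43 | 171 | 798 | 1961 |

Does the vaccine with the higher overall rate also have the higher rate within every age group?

Under-40: Vaccine B 2426/4192 = 57.9%, the mRNA vaccine 194/292 = 66.4% → the mRNA vaccine
40–64: Vaccine B 43/171 = 25.1%, the mRNA vaccine 798/1961 = 40.7% → the mRNA vaccine
Overall: Vaccine B 2469/4363 = 56.6%, the mRNA vaccine 992/2253 = 44.0% → Vaccine B
The mRNA vaccine wins each age group but Vaccine B wins overall — the comparison reverses. The mRNA vaccine's recipients skew toward 40–64, which has a lower base rate.

No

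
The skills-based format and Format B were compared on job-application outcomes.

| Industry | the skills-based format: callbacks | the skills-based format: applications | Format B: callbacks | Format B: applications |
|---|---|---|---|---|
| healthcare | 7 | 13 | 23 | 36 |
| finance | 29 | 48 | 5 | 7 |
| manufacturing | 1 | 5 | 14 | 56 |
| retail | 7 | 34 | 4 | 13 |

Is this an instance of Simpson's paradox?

Yes

Healthcare: the skills-based format 7/13 = 53.8%, Format B 23/36 = 63.9% → Format B
Finance: the skills-based format 29/48 = 60.4%, Format B 5/7 = 71.4% → Format B
Manufacturing: the skills-based format 1/5 = 20.0%, Format B 14/56 = 25.0% → Format B
Retail: the skills-based format 7/34 = 20.6%, Format B 4/13 = 30.8% → Format B
Overall: the skills-based format 44/100 = 44.0%, Format B 46/112 = 41.1% → the skills-based format
Format B wins each industry group but the skills-based format wins overall — the comparison reverses. Format B's applications skew toward manufacturing, which has a lower base rate.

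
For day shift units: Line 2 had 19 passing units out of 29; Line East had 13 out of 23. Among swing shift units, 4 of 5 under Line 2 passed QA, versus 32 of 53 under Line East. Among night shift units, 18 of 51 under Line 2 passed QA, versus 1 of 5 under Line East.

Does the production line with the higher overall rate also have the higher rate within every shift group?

Day shift: Line 2 19/29 = 65.5%, Line East 13/23 = 56.5% → Line 2
Swing shift: Line 2 4/5 = 80.0%, Line East 32/53 = 60.4% → Line 2
Night shift: Line 2 18/51 = 35.3%, Line East 1/5 = 20.0% → Line 2
Overall: Line 2 41/85 = 48.2%, Line East 46/81 = 56.8% → Line East
Line 2 wins each shift group but Line East wins overall — the comparison reverses. Line 2's units skew toward night shift, which has a lower base rate.

No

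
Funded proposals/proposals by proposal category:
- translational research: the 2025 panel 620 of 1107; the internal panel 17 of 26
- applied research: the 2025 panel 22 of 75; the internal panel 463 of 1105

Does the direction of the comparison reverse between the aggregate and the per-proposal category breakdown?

Translational research: the 2025 panel 620/1107 = 56.0%, the internal panel 17/26 = 65.4% → the internal panel
Applied research: the 2025 panel 22/75 = 29.3%, the internal panel 463/1105 = 41.9% → the internal panel
Overall: the 2025 panel 642/1182 = 54.3%, the internal panel 480/1131 = 42.4% → the 2025 panel
The internal panel wins each proposal group but the 2025 panel wins overall — the comparison reverses. The internal panel's proposals skew toward applied research, which has a lower base rate.

Yes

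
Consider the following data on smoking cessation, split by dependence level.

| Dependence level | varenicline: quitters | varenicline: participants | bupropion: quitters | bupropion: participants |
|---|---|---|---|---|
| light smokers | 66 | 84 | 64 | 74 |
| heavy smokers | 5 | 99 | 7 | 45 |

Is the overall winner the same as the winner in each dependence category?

Yes

Light smokers: varenicline 66/84 = 78.6%, bupropion 64/74 = 86.5% → bupropion
Heavy smokers: varenicline 5/99 = 5.1%, bupropion 7/45 = 15.6% → bupropion
Overall: varenicline 71/183 = 38.8%, bupropion 71/119 = 59.7% → bupropion
Bupropion wins overall and in every dependence group — no reversal.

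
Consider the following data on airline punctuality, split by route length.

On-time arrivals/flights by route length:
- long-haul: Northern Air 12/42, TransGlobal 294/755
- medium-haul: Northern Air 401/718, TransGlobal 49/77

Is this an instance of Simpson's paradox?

Yes

Long-haul: Northern Air 12/42 = 28.6%, TransGlobal 294/755 = 38.9% → TransGlobal
Medium-haul: Northern Air 401/718 = 55.8%, TransGlobal 49/77 = 63.6% → TransGlobal
Overall: Northern Air 413/760 = 54.3%, TransGlobal 343/832 = 41.2% → Northern Air
TransGlobal wins each route group but Northern Air wins overall — the comparison reverses. TransGlobal's flights skew toward long-haul, which has a lower base rate.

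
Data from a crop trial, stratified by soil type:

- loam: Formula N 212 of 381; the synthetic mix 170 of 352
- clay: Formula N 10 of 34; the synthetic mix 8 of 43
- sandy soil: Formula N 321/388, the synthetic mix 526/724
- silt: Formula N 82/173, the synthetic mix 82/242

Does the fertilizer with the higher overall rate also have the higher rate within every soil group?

Yes

Loam: Formula N 212/381 = 55.6%, the synthetic mix 170/352 = 48.3% → Formula N
Clay: Formula N 10/34 = 29.4%, the synthetic mix 8/43 = 18.6% → Formula N
Sandy soil: Formula N 321/388 = 82.7%, the synthetic mix 526/724 = 72.7% → Formula N
Silt: Formula N 82/173 = 47.4%, the synthetic mix 82/242 = 33.9% → Formula N
Overall: Formula N 625/976 = 64.0%, the synthetic mix 786/1361 = 57.8% → Formula N
Formula N wins overall and in every soil group — no reversal.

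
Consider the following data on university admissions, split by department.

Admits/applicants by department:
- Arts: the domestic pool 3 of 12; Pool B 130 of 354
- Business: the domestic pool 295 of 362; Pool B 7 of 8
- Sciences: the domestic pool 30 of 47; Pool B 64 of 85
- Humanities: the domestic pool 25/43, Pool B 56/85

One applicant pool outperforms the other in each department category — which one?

Pool B

Arts: the domestic pool 3/12 = 25.0%, Pool B 130/354 = 36.7% → Pool B
Business: the domestic pool 295/362 = 81.5%, Pool B 7/8 = 87.5% → Pool B
Sciences: the domestic pool 30/47 = 63.8%, Pool B 64/85 = 75.3% → Pool B
Humanities: the domestic pool 25/43 = 58.1%, Pool B 56/85 = 65.9% → Pool B
Pool B has the higher rate in all 4 groups.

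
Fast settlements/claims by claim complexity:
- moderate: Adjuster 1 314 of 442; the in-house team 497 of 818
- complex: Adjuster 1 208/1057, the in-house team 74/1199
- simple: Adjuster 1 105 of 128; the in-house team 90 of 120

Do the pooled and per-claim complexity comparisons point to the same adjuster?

Yes

Moderate: Adjuster 1 314/442 = 71.0%, the in-house team 497/818 = 60.8% → Adjuster 1
Complex: Adjuster 1 208/1057 = 19.7%, the in-house team 74/1199 = 6.2% → Adjuster 1
Simple: Adjuster 1 105/128 = 82.0%, the in-house team 90/120 = 75.0% → Adjuster 1
Overall: Adjuster 1 627/1627 = 38.5%, the in-house team 661/2137 = 30.9% → Adjuster 1
Adjuster 1 wins overall and in every claim group — no reversal.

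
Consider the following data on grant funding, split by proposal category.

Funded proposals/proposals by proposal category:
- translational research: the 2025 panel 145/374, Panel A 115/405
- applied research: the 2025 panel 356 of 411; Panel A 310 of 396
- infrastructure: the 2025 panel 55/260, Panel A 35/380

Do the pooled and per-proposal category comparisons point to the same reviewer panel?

Yes

Translational research: the 2025 panel 145/374 = 38.8%, Panel A 115/405 = 28.4% → the 2025 panel
Applied research: the 2025 panel 356/411 = 86.6%, Panel A 310/396 = 78.3% → the 2025 panel
Infrastructure: the 2025 panel 55/260 = 21.2%, Panel A 35/380 = 9.2% → the 2025 panel
Overall: the 2025 panel 556/1045 = 53.2%, Panel A 460/1181 = 39.0% → the 2025 panel
The 2025 panel wins overall and in every proposal group — no reversal.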